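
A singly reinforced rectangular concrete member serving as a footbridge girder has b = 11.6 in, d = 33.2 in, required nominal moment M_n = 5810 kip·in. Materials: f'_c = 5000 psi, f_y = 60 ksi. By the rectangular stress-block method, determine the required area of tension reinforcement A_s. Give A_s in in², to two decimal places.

A_s ≈ 3.09 in²

From M_n = 0.85 f'_c a b (d − a/2):
a = d − √(d² − 2M_n/(0.85 f'_c b)) = 33.2 − √(33.2² − 2 × 5810/(0.85 × 5 × 11.6)) = 3.763 in.
A_s = 0.85 f'_c a b / f_y = 0.85 × 5 × 3.763 × 11.6 / 60 = 3.092 in².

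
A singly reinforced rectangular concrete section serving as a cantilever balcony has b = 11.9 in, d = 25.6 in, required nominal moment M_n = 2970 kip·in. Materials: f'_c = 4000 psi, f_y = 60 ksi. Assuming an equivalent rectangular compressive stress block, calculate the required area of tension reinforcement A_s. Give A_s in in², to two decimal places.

A_s ≈ 2.06 in²

From M_n = 0.85 f'_c a b (d − a/2):
a = d − √(d² − 2M_n/(0.85 f'_c b)) = 25.6 − √(25.6² − 2 × 2970/(0.85 × 4 × 11.9)) = 3.049 in.
A_s = 0.85 f'_c a b / f_y = 0.85 × 4 × 3.049 × 11.9 / 60 = 2.056 in².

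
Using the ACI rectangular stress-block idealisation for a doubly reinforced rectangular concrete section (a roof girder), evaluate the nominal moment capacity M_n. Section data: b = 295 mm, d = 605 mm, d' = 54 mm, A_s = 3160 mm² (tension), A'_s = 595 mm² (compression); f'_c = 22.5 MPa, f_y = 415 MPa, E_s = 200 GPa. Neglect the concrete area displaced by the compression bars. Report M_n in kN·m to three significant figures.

M_n ≈ 680 kN·m

Assume both tension and compression steel yield.
Net tension couple steel: A_s − A'_s = 2565 mm².
a = (A_s − A'_s) f_y / (0.85 f'_c b) = 1064475/(0.85 × 22.5 × 295) = 188.67 mm.
c = a/β₁ = 188.67/0.85 = 221.96 mm; ε'_s = 0.003(c − d')/c = 0.0023 ≥ f_y/E_s = 0.0021, so compression steel does yield.
M_n = (A_s − A'_s) f_y (d − a/2) + A'_s f_y (d − d') = [1064475 × (605 − 94.335) + 246925 × (605 − 54)] × 10⁻⁶ = 543.59 + 136.06 = 679.65 kN·m.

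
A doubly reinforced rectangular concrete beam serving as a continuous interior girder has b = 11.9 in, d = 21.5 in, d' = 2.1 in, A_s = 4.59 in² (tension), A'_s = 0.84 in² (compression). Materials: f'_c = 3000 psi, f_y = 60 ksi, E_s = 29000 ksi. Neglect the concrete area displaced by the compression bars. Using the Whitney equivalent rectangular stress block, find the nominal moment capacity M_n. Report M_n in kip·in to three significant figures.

M_n ≈ 4980 kip·in

Assume both steels yield.
a = (A_s − A'_s) f_y/(0.85 f'_c b) = (4.59 − 0.84) × 60/(0.85 × 3 × 11.9) = 7.415 in.
c = a/β₁ = 7.415/0.85 = 8.724 in; ε'_s = 0.003(c − d')/c = 0.0023 ≥ ε_y = 0.0021, so the compression steel yields.
M_n = (A_s − A'_s) f_y (d − a/2) + A'_s f_y (d − d') = 225 × (21.5 − 3.7075) + 50.4 × (21.5 − 2.1) = 4003.3 + 977.8 = 4981.1 kip·in.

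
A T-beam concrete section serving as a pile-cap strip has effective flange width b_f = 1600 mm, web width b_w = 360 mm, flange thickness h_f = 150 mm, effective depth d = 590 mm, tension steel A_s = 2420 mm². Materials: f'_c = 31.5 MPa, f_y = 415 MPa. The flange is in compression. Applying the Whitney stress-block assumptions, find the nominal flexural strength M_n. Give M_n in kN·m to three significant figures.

M_n ≈ 581 kN·m

Tension: T = A_s f_y = 2420 × 415 = 1004300 N.
Try a within the flange: a = T/(0.85 f'_c b_f) = 1004300/(0.85 × 31.5 × 1600) = 23.44 mm.
Since a = 23.44 ≤ h_f = 150 mm, the stress block lies entirely in the flange; analyse as a rectangular beam of width b_f.
M_n = T(d − a/2) = 1004300 × (590 − 11.72) = 580.77 × 10⁶ N·mm.
M_n = 580.77 kN·m.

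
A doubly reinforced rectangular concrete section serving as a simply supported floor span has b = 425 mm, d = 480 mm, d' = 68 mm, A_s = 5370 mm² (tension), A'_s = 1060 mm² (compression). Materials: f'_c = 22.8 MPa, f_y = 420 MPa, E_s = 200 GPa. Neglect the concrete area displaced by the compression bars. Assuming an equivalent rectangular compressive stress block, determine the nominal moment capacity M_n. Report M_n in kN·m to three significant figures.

Assume both tension and compression steel yield.
Net tension couple steel: A_s − A'_s = 4310 mm².
a = (A_s − A'_s) f_y / (0.85 f'_c b) = 1810200/(0.85 × 22.8 × 425) = 219.78 mm.
c = a/β₁ = 219.78/0.85 = 258.56 mm; ε'_s = 0.003(c − d')/c = 0.0022 ≥ f_y/E_s = 0.0021, so compression steel does yield.
M_n = (A_s − A'_s) f_y (d − a/2) + A'_s f_y (d − d') = [1810200 × (480 − 109.89) + 445200 × (480 − 68)] × 10⁻⁶ = 669.97 + 183.42 = 853.39 kN·m.

M_n ≈ 853 kN·m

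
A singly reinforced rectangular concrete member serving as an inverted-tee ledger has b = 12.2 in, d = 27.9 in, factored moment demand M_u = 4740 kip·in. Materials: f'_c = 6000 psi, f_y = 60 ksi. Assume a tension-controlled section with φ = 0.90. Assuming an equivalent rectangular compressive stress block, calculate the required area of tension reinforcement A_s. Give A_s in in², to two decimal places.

M_n = M_u/φ = 4740/0.90 = 5266.67 kip·in.
From M_n = 0.85 f'_c a b (d − a/2):
a = d − √(d² − 2M_n/(0.85 f'_c b)) = 27.9 − √(27.9² − 2 × 5266.67/(0.85 × 6 × 12.2)) = 3.220 in.
A_s = 0.85 f'_c a b / f_y = 0.85 × 6 × 3.220 × 12.2 / 60 = 3.339 in².

A_s ≈ 3.34 in²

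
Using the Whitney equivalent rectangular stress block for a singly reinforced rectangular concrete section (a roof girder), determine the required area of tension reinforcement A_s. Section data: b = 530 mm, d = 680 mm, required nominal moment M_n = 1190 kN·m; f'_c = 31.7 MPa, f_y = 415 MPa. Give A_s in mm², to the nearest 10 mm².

With M_n = 0.85 f'_c a b (d − a/2), solve the quadratic for a:
a = d − √(d² − 2M_n/(0.85 f'_c b)) = 680 − √(680² − 2 × 1190×10⁶/(0.85 × 31.7 × 530)) = 136.18 mm.
A_s = 0.85 f'_c a b / f_y = 0.85 × 31.7 × 136.18 × 530 / 415 = 4686.2 mm².

A_s ≈ 4690 mm²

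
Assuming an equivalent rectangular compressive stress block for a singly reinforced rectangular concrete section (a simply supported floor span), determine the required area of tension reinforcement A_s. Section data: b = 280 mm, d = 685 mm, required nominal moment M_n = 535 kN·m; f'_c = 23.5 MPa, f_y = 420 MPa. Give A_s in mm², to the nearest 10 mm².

With M_n = 0.85 f'_c a b (d − a/2), solve the quadratic for a:
a = d − √(d² − 2M_n/(0.85 f'_c b)) = 685 − √(685² − 2 × 535×10⁶/(0.85 × 23.5 × 280)) = 157.82 mm.
A_s = 0.85 f'_c a b / f_y = 0.85 × 23.5 × 157.82 × 280 / 420 = 2101.6 mm².

A_s ≈ 2100 mm²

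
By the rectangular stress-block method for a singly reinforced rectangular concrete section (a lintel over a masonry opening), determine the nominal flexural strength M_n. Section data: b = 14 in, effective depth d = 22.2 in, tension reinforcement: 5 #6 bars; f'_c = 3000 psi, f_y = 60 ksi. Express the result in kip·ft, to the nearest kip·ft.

M_n ≈ 224 kip·ft

A_s = 5 × 0.44 = 2.2 in².
T = A_s f_y = 2.2 × 60 = 132 kips.
a = T/(0.85 f'_c b) = 132/(0.85 × 3 × 14) = 3.697 in.
M_n = T(d − a/2) = 132 × (22.2 − 1.8485) = 2686.4 kip·in = 2686.4/12 = 223.87 kip·ft.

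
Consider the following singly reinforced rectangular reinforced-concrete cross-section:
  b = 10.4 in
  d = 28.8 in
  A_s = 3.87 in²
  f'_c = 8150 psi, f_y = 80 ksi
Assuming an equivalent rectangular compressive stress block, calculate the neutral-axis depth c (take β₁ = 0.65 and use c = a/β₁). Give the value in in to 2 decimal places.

c ≈ 6.61 in

T = A_s f_y = 3.87 × 80 = 309.6 kips.
a = T/(0.85 f'_c b) = 309.6/(0.85 × 8.15 × 10.4) = 4.2973 in.
With β₁ = 0.65, c = a/β₁ = 4.2973/0.65 = 6.61 in.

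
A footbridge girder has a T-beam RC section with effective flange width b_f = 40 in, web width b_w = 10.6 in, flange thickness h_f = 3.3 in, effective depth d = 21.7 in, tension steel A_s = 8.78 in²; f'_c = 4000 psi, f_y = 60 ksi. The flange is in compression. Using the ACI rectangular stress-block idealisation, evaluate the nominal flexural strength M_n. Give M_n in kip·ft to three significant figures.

Tension: T = A_s f_y = 8.78 × 60 = 526.8 kips.
Try a within the flange: a = T/(0.85 f'_c b_f) = 526.8/(0.85 × 4 × 40) = 3.874 in.
a = 3.874 > h_f = 3.3 in: the block extends into the web. Split into flange-overhang and web parts.
C_f = 0.85 f'_c (b_f − b_w) h_f = 0.85 × 4 × (40 − 10.6) × 3.3 = 329.9 kips.
Remaining web compression depth: a_w = (T − C_f)/(0.85 f'_c b_w) = (526.8 − 329.9)/(0.85 × 4 × 10.6) = 5.463 in.
M_n = C_f(d − h_f/2) + (T − C_f)(d − a_w/2) = 329.9 × (21.7 − 1.65) + 196.9 × (21.7 − 2.7315) = 6614.5 + 3734.9 = 10349.4 kip·in.
M_n = 10349.4/12 = 862.45 kip·ft.

M_n ≈ 862 kip·ft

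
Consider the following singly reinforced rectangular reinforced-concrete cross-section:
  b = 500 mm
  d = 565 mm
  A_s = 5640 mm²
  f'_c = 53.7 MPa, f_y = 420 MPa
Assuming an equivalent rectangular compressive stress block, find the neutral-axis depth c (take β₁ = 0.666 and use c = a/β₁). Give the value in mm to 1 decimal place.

T = A_s f_y = 5640 × 420 = 2368800 N = 2368.8 kN.
Setting C = 0.85 f'_c a b equal to T: a = 2368800/(0.85 × 53.7 × 500) = 103.792 mm.
With β₁ = 0.666, c = a/β₁ = 103.792/0.666 = 155.8 mm.

c ≈ 155.8 mm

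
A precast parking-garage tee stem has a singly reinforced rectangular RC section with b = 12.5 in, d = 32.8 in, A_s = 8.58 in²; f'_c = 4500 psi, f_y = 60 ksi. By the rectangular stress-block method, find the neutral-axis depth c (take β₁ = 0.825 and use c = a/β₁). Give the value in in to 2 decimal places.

T = A_s f_y = 8.58 × 60 = 514.8 kips.
a = T/(0.85 f'_c b) = 514.8/(0.85 × 4.5 × 12.5) = 10.7671 in.
With β₁ = 0.825, c = a/β₁ = 10.7671/0.825 = 13.05 in.

c ≈ 13.05 in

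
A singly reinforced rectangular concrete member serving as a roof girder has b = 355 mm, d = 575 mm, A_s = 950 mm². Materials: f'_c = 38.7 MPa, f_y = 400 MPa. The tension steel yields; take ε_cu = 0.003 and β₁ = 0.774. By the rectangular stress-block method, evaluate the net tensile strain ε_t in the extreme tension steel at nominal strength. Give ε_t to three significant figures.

a = A_s f_y/(0.85 f'_c b) = 32.54 mm.
β₁ = 0.774, so c = a/β₁ = 32.54/0.774 = 42.04 mm.
From the linear strain diagram with ε_cu = 0.003: ε_t = 0.003 (d − c)/c = 0.003 × (575 − 42.04)/42.04 = 0.0380.
Since ε_t ≥ 0.005, the section is tension-controlled.

ε_t ≈ 0.0380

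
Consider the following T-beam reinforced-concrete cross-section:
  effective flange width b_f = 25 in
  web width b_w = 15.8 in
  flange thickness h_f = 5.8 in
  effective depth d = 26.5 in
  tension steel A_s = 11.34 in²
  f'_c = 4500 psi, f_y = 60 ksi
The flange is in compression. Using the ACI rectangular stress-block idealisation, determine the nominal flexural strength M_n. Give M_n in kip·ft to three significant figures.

Tension: T = A_s f_y = 11.34 × 60 = 680.4 kips.
Try a within the flange: a = T/(0.85 f'_c b_f) = 680.4/(0.85 × 4.5 × 25) = 7.115 in.
a = 7.115 > h_f = 5.8 in: the block extends into the web. Split into flange-overhang and web parts.
C_f = 0.85 f'_c (b_f − b_w) h_f = 0.85 × 4.5 × (25 − 15.8) × 5.8 = 204.1 kips.
Remaining web compression depth: a_w = (T − C_f)/(0.85 f'_c b_w) = (680.4 − 204.1)/(0.85 × 4.5 × 15.8) = 7.881 in.
M_n = C_f(d − h_f/2) + (T − C_f)(d − a_w/2) = 204.1 × (26.5 − 2.9) + 476.3 × (26.5 − 3.9405) = 4816.8 + 10745.1 = 15561.9 kip·in.
M_n = 15561.9/12 = 1296.83 kip·ft.

M_n ≈ 1300 kip·ft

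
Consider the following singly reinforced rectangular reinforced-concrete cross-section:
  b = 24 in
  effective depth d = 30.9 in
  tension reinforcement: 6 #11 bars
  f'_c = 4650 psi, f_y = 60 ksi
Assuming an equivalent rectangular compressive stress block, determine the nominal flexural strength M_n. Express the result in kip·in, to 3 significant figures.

M_n ≈ 15700 kip·in

A_s = 6 × 1.56 = 9.36 in².
T = A_s f_y = 9.36 × 60 = 561.6 kips.
a = T/(0.85 f'_c b) = 561.6/(0.85 × 4.65 × 24) = 5.920 in.
M_n = T(d − a/2) = 561.6 × (30.9 − 2.96) = 15691.1 kip·in.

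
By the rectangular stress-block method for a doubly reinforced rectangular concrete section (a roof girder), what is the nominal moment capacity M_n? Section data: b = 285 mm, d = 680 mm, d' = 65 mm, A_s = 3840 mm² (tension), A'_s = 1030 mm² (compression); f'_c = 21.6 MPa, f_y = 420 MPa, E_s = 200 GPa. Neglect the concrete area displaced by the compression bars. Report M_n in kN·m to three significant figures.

M_n ≈ 935 kN·m

Assume both tension and compression steel yield.
Net tension couple steel: A_s − A'_s = 2810 mm².
a = (A_s − A'_s) f_y / (0.85 f'_c b) = 1180200/(0.85 × 21.6 × 285) = 225.55 mm.
c = a/β₁ = 225.55/0.85 = 265.35 mm; ε'_s = 0.003(c − d')/c = 0.0023 ≥ f_y/E_s = 0.0021, so compression steel does yield.
M_n = (A_s − A'_s) f_y (d − a/2) + A'_s f_y (d − d') = [1180200 × (680 − 112.775) + 432600 × (680 − 65)] × 10⁻⁶ = 669.44 + 266.05 = 935.49 kN·m.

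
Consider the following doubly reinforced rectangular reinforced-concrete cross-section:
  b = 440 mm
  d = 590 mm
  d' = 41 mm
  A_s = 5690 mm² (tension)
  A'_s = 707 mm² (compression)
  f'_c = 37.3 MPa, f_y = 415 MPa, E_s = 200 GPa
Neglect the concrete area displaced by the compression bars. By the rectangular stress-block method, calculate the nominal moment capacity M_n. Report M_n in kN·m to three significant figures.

M_n ≈ 1230 kN·m

Assume both tension and compression steel yield.
Net tension couple steel: A_s − A'_s = 4983 mm².
a = (A_s − A'_s) f_y / (0.85 f'_c b) = 2067945/(0.85 × 37.3 × 440) = 148.24 mm.
c = a/β₁ = 148.24/0.784 = 189.08 mm; ε'_s = 0.003(c − d')/c = 0.0023 ≥ f_y/E_s = 0.0021, so compression steel does yield.
M_n = (A_s − A'_s) f_y (d − a/2) + A'_s f_y (d − d') = [2067945 × (590 − 74.12) + 293405 × (590 − 41)] × 10⁻⁶ = 1066.81 + 161.08 = 1227.89 kN·m.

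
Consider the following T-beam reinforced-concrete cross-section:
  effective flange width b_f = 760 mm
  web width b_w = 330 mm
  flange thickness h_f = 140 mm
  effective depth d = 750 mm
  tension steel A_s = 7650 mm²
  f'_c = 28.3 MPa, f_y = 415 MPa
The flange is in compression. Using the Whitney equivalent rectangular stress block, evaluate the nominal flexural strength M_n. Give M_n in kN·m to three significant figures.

Tension: T = A_s f_y = 7650 × 415 = 3174750 N.
Try a within the flange: a = T/(0.85 f'_c b_f) = 3174750/(0.85 × 28.3 × 760) = 173.66 mm.
a = 173.66 > h_f = 140 mm: the block extends into the web. Split into flange-overhang and web parts.
C_f = 0.85 f'_c (b_f − b_w) h_f = 0.85 × 28.3 × (760 − 330) × 140 = 1448111 N.
Remaining web compression depth: a_w = (T − C_f)/(0.85 f'_c b_w) = (3174750 − 1448111)/(0.85 × 28.3 × 330) = 217.51 mm.
M_n = C_f(d − h_f/2) + (T − C_f)(d − a_w/2) = 1448111 × (750 − 70) + 1726639 × (750 − 108.755) = 984.72 + 1107.20 = 2091.92 × 10⁶ N·mm.
M_n = 2091.92 kN·m.

M_n ≈ 2090 kN·m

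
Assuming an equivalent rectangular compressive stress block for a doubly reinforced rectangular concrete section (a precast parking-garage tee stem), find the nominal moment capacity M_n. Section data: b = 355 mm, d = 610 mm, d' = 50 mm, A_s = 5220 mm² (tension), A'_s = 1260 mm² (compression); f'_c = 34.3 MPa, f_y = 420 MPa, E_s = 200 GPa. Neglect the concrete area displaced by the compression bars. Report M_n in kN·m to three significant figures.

M_n ≈ 1180 kN·m

Assume both tension and compression steel yield.
Net tension couple steel: A_s − A'_s = 3960 mm².
a = (A_s − A'_s) f_y / (0.85 f'_c b) = 1663200/(0.85 × 34.3 × 355) = 160.70 mm.
c = a/β₁ = 160.70/0.805 = 199.63 mm; ε'_s = 0.003(c − d')/c = 0.0022 ≥ f_y/E_s = 0.0021, so compression steel does yield.
M_n = (A_s − A'_s) f_y (d − a/2) + A'_s f_y (d − d') = [1663200 × (610 − 80.35) + 529200 × (610 − 50)] × 10⁻⁶ = 880.91 + 296.35 = 1177.26 kN·m.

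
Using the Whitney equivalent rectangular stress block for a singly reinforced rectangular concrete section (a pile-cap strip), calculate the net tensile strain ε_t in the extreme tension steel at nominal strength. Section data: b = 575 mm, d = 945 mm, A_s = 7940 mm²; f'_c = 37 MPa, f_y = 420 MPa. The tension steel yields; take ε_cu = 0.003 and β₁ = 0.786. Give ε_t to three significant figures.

ε_t ≈ 0.00908

a = A_s f_y/(0.85 f'_c b) = 184.41 mm.
β₁ = 0.786, so c = a/β₁ = 184.41/0.786 = 234.62 mm.
From the linear strain diagram with ε_cu = 0.003: ε_t = 0.003 (d − c)/c = 0.003 × (945 − 234.62)/234.62 = 0.00908.
Since ε_t ≥ 0.005, the section is tension-controlled.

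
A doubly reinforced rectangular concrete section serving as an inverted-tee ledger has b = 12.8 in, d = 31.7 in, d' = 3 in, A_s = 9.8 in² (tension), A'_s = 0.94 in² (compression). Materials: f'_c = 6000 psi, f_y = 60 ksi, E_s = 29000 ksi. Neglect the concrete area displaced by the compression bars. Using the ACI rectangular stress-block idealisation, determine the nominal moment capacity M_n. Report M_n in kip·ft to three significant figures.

M_n ≈ 1360 kip·ft

Assume both steels yield.
a = (A_s − A'_s) f_y/(0.85 f'_c b) = (9.8 − 0.94) × 60/(0.85 × 6 × 12.8) = 8.143 in.
c = a/β₁ = 8.143/0.75 = 10.857 in; ε'_s = 0.003(c − d')/c = 0.0022 ≥ ε_y = 0.0021, so the compression steel yields.
M_n = (A_s − A'_s) f_y (d − a/2) + A'_s f_y (d − d') = 531.6 × (31.7 − 4.0715) + 56.4 × (31.7 − 3) = 14687.3 + 1618.7 = 16306.0 kip·in = 16306.0/12 = 1358.83 kip·ft.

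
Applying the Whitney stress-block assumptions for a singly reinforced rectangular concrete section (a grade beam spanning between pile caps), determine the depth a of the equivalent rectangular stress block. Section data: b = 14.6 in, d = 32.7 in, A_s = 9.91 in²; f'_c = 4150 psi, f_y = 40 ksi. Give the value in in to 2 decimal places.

T = A_s f_y = 9.91 × 40 = 396.4 kips.
a = T/(0.85 f'_c b) = 396.4/(0.85 × 4.15 × 14.6) = 7.70 in.

a ≈ 7.70 in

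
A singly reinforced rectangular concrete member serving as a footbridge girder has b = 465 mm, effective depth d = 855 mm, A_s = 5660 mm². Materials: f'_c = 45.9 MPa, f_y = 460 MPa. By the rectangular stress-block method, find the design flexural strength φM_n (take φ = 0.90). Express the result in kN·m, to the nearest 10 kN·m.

φM_n ≈ 1840 kN·m

T = A_s f_y = 5660 × 460 = 2603600 N = 2603.6 kN.
From C = T: a = T/(0.85 f'_c b) = 2603600/(0.85 × 45.9 × 465) = 143.51 mm.
M_n = T(d − a/2) = 2603.6 kN × (855 − 71.755) mm = 2039.26 kN·m.
φM_n = 0.90 × 2039.26 = 1835.33 kN·m.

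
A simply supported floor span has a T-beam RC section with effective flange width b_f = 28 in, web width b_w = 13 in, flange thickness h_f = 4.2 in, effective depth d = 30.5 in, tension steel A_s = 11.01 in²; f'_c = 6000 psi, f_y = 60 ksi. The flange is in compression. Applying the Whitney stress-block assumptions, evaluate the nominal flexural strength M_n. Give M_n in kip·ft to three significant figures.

Tension: T = A_s f_y = 11.01 × 60 = 660.6 kips.
Try a within the flange: a = T/(0.85 f'_c b_f) = 660.6/(0.85 × 6 × 28) = 4.626 in.
a = 4.626 > h_f = 4.2 in: the block extends into the web. Split into flange-overhang and web parts.
C_f = 0.85 f'_c (b_f − b_w) h_f = 0.85 × 6 × (28 − 13) × 4.2 = 321.3 kips.
Remaining web compression depth: a_w = (T − C_f)/(0.85 f'_c b_w) = (660.6 − 321.3)/(0.85 × 6 × 13) = 5.118 in.
M_n = C_f(d − h_f/2) + (T − C_f)(d − a_w/2) = 321.3 × (30.5 − 2.1) + 339.3 × (30.5 − 2.559) = 9124.9 + 9480.4 = 18605.3 kip·in.
M_n = 18605.3/12 = 1550.44 kip·ft.

M_n ≈ 1550 kip·ft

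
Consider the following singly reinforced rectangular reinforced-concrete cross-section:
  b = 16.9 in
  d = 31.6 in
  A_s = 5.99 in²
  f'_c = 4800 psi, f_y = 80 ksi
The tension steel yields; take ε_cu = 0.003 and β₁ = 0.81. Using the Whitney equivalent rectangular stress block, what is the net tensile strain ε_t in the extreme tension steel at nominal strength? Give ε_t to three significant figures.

a = A_s f_y/(0.85 f'_c b) = 6.950 in.
β₁ = 0.81, so c = a/β₁ = 6.950/0.81 = 8.580 in.
From the linear strain diagram with ε_cu = 0.003: ε_t = 0.003 (d − c)/c = 0.003 × (31.6 − 8.580)/8.580 = 0.00805.
Since ε_t ≥ 0.005, the section is tension-controlled.

ε_t ≈ 0.00805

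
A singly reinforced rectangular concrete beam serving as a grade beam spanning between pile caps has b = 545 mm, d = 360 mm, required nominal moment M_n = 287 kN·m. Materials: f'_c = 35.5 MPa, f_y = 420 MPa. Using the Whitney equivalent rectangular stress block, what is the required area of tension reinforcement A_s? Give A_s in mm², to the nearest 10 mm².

With M_n = 0.85 f'_c a b (d − a/2), solve the quadratic for a:
a = d − √(d² − 2M_n/(0.85 f'_c b)) = 360 − √(360² − 2 × 287×10⁶/(0.85 × 35.5 × 545)) = 52.27 mm.
A_s = 0.85 f'_c a b / f_y = 0.85 × 35.5 × 52.27 × 545 / 420 = 2046.7 mm².

A_s ≈ 2050 mm²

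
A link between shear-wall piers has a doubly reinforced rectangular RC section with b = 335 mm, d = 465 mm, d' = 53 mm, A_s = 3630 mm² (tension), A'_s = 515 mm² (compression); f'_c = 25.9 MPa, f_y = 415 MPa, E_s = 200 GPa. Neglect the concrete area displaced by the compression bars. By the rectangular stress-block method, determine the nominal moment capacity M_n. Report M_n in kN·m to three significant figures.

M_n ≈ 576 kN·m

Assume both tension and compression steel yield.
Net tension couple steel: A_s − A'_s = 3115 mm².
a = (A_s − A'_s) f_y / (0.85 f'_c b) = 1292725/(0.85 × 25.9 × 335) = 175.28 mm.
c = a/β₁ = 175.28/0.85 = 206.21 mm; ε'_s = 0.003(c − d')/c = 0.0022 ≥ f_y/E_s = 0.0021, so compression steel does yield.
M_n = (A_s − A'_s) f_y (d − a/2) + A'_s f_y (d − d') = [1292725 × (465 − 87.64) + 213725 × (465 − 53)] × 10⁻⁶ = 487.82 + 88.05 = 575.87 kN·m.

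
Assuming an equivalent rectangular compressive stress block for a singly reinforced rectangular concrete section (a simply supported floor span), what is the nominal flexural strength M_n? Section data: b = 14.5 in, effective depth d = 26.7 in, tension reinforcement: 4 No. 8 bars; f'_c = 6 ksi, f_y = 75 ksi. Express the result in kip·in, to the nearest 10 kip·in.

M_n ≈ 5950 kip·in

A_s = 4 × 0.79 = 3.16 in².
T = A_s f_y = 3.16 × 75 = 237 kips.
a = T/(0.85 f'_c b) = 237/(0.85 × 6 × 14.5) = 3.205 in.
M_n = T(d − a/2) = 237 × (26.7 − 1.6025) = 5948.1 kip·in.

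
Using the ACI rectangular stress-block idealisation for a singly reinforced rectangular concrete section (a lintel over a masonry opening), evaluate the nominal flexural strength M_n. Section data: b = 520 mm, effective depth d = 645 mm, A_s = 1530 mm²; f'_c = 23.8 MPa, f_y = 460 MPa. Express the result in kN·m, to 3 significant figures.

M_n ≈ 430 kN·m

T = A_s f_y = 1530 × 460 = 703800 N = 703.8 kN.
From C = T: a = T/(0.85 f'_c b) = 703800/(0.85 × 23.8 × 520) = 66.90 mm.
M_n = T(d − a/2) = 703.8 kN × (645 − 33.45) mm = 430.41 kN·m.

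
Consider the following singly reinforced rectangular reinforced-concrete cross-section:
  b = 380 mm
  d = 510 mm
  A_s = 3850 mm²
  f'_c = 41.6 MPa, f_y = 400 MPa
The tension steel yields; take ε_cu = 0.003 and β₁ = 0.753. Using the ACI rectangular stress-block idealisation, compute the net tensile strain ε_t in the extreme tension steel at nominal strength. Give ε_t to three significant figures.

ε_t ≈ 0.00705

a = A_s f_y/(0.85 f'_c b) = 114.61 mm.
β₁ = 0.753, so c = a/β₁ = 114.61/0.753 = 152.20 mm.
From the linear strain diagram with ε_cu = 0.003: ε_t = 0.003 (d − c)/c = 0.003 × (510 − 152.20)/152.20 = 0.00705.
Since ε_t ≥ 0.005, the section is tension-controlled.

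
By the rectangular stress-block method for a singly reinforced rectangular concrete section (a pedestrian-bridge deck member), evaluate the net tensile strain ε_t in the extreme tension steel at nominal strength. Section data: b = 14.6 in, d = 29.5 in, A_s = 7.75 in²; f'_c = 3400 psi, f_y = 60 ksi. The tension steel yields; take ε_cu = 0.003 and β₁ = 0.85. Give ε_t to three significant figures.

a = A_s f_y/(0.85 f'_c b) = 11.021 in.
β₁ = 0.85, so c = a/β₁ = 11.021/0.85 = 12.966 in.
From the linear strain diagram with ε_cu = 0.003: ε_t = 0.003 (d − c)/c = 0.003 × (29.5 − 12.966)/12.966 = 0.00383.
ε_t < 0.004 — the section is over-reinforced for flexure under ACI limits.

ε_t ≈ 0.00383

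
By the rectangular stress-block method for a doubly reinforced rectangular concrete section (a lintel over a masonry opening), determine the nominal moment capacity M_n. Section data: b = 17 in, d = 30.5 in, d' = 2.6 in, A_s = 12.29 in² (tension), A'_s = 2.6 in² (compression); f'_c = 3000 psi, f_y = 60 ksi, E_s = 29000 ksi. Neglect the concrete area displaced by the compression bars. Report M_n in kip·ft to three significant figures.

Assume both steels yield.
a = (A_s − A'_s) f_y/(0.85 f'_c b) = (12.29 − 2.6) × 60/(0.85 × 3 × 17) = 13.412 in.
c = a/β₁ = 13.412/0.85 = 15.779 in; ε'_s = 0.003(c − d')/c = 0.0025 ≥ ε_y = 0.0021, so the compression steel yields.
M_n = (A_s − A'_s) f_y (d − a/2) + A'_s f_y (d − d') = 581.4 × (30.5 − 6.706) + 156 × (30.5 − 2.6) = 13833.8 + 4352.4 = 18186.2 kip·in = 18186.2/12 = 1515.52 kip·ft.

M_n ≈ 1520 kip·ft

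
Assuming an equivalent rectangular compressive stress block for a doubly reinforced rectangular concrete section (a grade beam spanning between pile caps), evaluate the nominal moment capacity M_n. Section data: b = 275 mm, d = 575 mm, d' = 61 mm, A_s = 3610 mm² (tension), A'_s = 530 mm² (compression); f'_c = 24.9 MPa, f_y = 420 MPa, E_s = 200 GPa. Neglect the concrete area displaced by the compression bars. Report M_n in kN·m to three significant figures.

Assume both tension and compression steel yield.
Net tension couple steel: A_s − A'_s = 3080 mm².
a = (A_s − A'_s) f_y / (0.85 f'_c b) = 1293600/(0.85 × 24.9 × 275) = 222.25 mm.
c = a/β₁ = 222.25/0.85 = 261.47 mm; ε'_s = 0.003(c − d')/c = 0.0023 ≥ f_y/E_s = 0.0021, so compression steel does yield.
M_n = (A_s − A'_s) f_y (d − a/2) + A'_s f_y (d − d') = [1293600 × (575 − 111.125) + 222600 × (575 − 61)] × 10⁻⁶ = 600.07 + 114.42 = 714.49 kN·m.

M_n ≈ 714 kN·m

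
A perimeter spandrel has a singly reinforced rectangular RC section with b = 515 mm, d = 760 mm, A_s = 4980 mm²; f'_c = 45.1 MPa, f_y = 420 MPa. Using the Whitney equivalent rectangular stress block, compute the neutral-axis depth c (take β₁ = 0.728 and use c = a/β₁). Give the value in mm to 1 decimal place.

T = A_s f_y = 4980 × 420 = 2091600 N = 2091.6 kN.
Setting C = 0.85 f'_c a b equal to T: a = 2091600/(0.85 × 45.1 × 515) = 105.944 mm.
With β₁ = 0.728, c = a/β₁ = 105.944/0.728 = 145.5 mm.

c ≈ 145.5 mm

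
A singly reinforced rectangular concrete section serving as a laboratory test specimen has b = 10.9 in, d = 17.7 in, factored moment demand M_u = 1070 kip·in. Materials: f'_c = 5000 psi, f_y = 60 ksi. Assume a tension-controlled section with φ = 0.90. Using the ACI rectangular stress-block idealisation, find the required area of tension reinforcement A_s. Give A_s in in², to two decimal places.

M_n = M_u/φ = 1070/0.90 = 1188.89 kip·in.
From M_n = 0.85 f'_c a b (d − a/2):
a = d − √(d² − 2M_n/(0.85 f'_c b)) = 17.7 − √(17.7² − 2 × 1188.89/(0.85 × 5 × 10.9)) = 1.515 in.
A_s = 0.85 f'_c a b / f_y = 0.85 × 5 × 1.515 × 10.9 / 60 = 1.170 in².

A_s ≈ 1.17 in²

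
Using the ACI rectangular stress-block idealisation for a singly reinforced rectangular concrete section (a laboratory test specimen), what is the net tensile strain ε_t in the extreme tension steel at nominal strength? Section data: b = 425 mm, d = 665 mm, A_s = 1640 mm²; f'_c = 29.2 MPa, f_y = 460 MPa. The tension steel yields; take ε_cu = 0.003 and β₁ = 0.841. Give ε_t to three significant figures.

ε_t ≈ 0.0205

a = A_s f_y/(0.85 f'_c b) = 71.52 mm.
β₁ = 0.841, so c = a/β₁ = 71.52/0.841 = 85.04 mm.
From the linear strain diagram with ε_cu = 0.003: ε_t = 0.003 (d − c)/c = 0.003 × (665 − 85.04)/85.04 = 0.0205.
Since ε_t ≥ 0.005, the section is tension-controlled.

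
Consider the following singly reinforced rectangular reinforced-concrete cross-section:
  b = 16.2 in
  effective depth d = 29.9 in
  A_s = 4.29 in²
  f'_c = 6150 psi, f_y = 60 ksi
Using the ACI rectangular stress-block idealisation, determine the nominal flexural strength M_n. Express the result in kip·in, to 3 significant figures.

T = A_s f_y = 4.29 × 60 = 257.4 kips.
a = T/(0.85 f'_c b) = 257.4/(0.85 × 6.15 × 16.2) = 3.039 in.
M_n = T(d − a/2) = 257.4 × (29.9 − 1.5195) = 7305.1 kip·in.

M_n ≈ 7310 kip·in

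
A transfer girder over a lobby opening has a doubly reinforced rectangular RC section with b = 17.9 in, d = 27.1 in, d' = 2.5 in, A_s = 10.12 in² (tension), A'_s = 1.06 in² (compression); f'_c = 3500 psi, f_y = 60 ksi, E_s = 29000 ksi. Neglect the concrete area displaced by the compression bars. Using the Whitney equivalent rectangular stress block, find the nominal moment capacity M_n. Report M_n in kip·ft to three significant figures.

Assume both steels yield.
a = (A_s − A'_s) f_y/(0.85 f'_c b) = (10.12 − 1.06) × 60/(0.85 × 3.5 × 17.9) = 10.208 in.
c = a/β₁ = 10.208/0.85 = 12.009 in; ε'_s = 0.003(c − d')/c = 0.0024 ≥ ε_y = 0.0021, so the compression steel yields.
M_n = (A_s − A'_s) f_y (d − a/2) + A'_s f_y (d − d') = 543.6 × (27.1 − 5.104) + 63.6 × (27.1 − 2.5) = 11957.0 + 1564.6 = 13521.6 kip·in = 13521.6/12 = 1126.80 kip·ft.

M_n ≈ 1130 kip·ft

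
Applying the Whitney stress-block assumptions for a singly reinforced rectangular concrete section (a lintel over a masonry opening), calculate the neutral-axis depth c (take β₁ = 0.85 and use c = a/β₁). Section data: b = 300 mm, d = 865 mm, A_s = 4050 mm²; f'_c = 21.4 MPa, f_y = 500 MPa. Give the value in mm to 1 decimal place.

T = A_s f_y = 4050 × 500 = 2025000 N = 2025 kN.
Setting C = 0.85 f'_c a b equal to T: a = 2025000/(0.85 × 21.4 × 300) = 371.083 mm.
With β₁ = 0.85, c = a/β₁ = 371.083/0.85 = 436.6 mm.

c ≈ 436.6 mm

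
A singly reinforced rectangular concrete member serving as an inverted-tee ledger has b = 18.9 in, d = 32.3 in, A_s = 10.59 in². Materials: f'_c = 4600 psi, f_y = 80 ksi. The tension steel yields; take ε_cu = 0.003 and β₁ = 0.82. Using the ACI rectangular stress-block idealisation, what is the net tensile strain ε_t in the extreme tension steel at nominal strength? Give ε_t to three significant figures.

a = A_s f_y/(0.85 f'_c b) = 11.464 in.
β₁ = 0.82, so c = a/β₁ = 11.464/0.82 = 13.980 in.
From the linear strain diagram with ε_cu = 0.003: ε_t = 0.003 (d − c)/c = 0.003 × (32.3 − 13.980)/13.980 = 0.00393.
ε_t < 0.004 — the section is over-reinforced for flexure under ACI limits.

ε_t ≈ 0.00393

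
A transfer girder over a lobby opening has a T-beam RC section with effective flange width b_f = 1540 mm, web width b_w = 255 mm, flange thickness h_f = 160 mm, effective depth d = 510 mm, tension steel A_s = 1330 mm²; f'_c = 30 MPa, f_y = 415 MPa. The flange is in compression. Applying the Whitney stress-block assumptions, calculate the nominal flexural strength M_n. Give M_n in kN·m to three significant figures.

M_n ≈ 278 kN·m

Tension: T = A_s f_y = 1330 × 415 = 551950 N.
Try a within the flange: a = T/(0.85 f'_c b_f) = 551950/(0.85 × 30 × 1540) = 14.06 mm.
Since a = 14.06 ≤ h_f = 160 mm, the stress block lies entirely in the flange; analyse as a rectangular beam of width b_f.
M_n = T(d − a/2) = 551950 × (510 − 7.03) = 277.61 × 10⁶ N·mm.
M_n = 277.61 kN·m.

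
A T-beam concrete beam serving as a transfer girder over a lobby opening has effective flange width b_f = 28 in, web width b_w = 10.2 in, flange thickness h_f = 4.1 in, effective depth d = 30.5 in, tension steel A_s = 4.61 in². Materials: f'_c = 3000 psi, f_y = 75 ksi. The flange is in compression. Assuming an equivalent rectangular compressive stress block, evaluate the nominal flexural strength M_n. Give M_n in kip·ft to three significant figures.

Tension: T = A_s f_y = 4.61 × 75 = 345.75 kips.
Try a within the flange: a = T/(0.85 f'_c b_f) = 345.75/(0.85 × 3 × 28) = 4.842 in.
a = 4.842 > h_f = 4.1 in: the block extends into the web. Split into flange-overhang and web parts.
C_f = 0.85 f'_c (b_f − b_w) h_f = 0.85 × 3 × (28 − 10.2) × 4.1 = 186.1 kips.
Remaining web compression depth: a_w = (T − C_f)/(0.85 f'_c b_w) = (345.75 − 186.1)/(0.85 × 3 × 10.2) = 6.138 in.
M_n = C_f(d − h_f/2) + (T − C_f)(d − a_w/2) = 186.1 × (30.5 − 2.05) + 159.65 × (30.5 − 3.069) = 5294.5 + 4379.4 = 9673.9 kip·in.
M_n = 9673.9/12 = 806.16 kip·ft.

M_n ≈ 806 kip·ft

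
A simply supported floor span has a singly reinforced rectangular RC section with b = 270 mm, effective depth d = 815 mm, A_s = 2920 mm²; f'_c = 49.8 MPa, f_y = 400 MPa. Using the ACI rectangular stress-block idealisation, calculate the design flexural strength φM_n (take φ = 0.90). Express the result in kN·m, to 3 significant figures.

φM_n ≈ 803 kN·m

T = A_s f_y = 2920 × 400 = 1168000 N = 1168 kN.
From C = T: a = T/(0.85 f'_c b) = 1168000/(0.85 × 49.8 × 270) = 102.20 mm.
M_n = T(d − a/2) = 1168 kN × (815 − 51.1) mm = 892.24 kN·m.
φM_n = 0.90 × 892.24 = 803.02 kN·m.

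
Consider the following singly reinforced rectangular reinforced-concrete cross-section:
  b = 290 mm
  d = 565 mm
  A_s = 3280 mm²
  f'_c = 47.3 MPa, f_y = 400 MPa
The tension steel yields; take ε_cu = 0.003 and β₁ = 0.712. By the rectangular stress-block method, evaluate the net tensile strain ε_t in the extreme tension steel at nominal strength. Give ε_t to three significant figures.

a = A_s f_y/(0.85 f'_c b) = 112.53 mm.
β₁ = 0.712, so c = a/β₁ = 112.53/0.712 = 158.05 mm.
From the linear strain diagram with ε_cu = 0.003: ε_t = 0.003 (d − c)/c = 0.003 × (565 − 158.05)/158.05 = 0.00772.
Since ε_t ≥ 0.005, the section is tension-controlled.

ε_t ≈ 0.00772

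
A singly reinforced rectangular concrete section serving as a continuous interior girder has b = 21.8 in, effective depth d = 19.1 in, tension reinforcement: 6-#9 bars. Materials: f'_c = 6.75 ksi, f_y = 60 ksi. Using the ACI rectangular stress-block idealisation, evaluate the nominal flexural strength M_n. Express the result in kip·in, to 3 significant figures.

M_n ≈ 6360 kip·in

A_s = 6 × 1 = 6 in².
T = A_s f_y = 6 × 60 = 360 kips.
a = T/(0.85 f'_c b) = 360/(0.85 × 6.75 × 21.8) = 2.878 in.
M_n = T(d − a/2) = 360 × (19.1 − 1.439) = 6358.0 kip·in.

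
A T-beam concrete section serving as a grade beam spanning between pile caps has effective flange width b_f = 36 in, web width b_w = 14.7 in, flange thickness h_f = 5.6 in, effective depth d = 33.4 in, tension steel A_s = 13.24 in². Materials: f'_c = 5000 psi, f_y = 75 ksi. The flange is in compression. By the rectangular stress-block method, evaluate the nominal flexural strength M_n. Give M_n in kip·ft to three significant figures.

M_n ≈ 2490 kip·ft

Tension: T = A_s f_y = 13.24 × 75 = 993 kips.
Try a within the flange: a = T/(0.85 f'_c b_f) = 993/(0.85 × 5 × 36) = 6.490 in.
a = 6.490 > h_f = 5.6 in: the block extends into the web. Split into flange-overhang and web parts.
C_f = 0.85 f'_c (b_f − b_w) h_f = 0.85 × 5 × (36 − 14.7) × 5.6 = 506.9 kips.
Remaining web compression depth: a_w = (T − C_f)/(0.85 f'_c b_w) = (993 − 506.9)/(0.85 × 5 × 14.7) = 7.781 in.
M_n = C_f(d − h_f/2) + (T − C_f)(d − a_w/2) = 506.9 × (33.4 − 2.8) + 486.1 × (33.4 − 3.8905) = 15511.1 + 14344.6 = 29855.7 kip·in.
M_n = 29855.7/12 = 2487.98 kip·ft.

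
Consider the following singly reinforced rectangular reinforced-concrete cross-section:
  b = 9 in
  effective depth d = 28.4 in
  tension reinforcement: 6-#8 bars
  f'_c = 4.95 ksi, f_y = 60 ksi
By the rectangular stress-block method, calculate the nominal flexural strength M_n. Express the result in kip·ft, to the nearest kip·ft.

A_s = 6 × 0.79 = 4.74 in².
T = A_s f_y = 4.74 × 60 = 284.4 kips.
a = T/(0.85 f'_c b) = 284.4/(0.85 × 4.95 × 9) = 7.510 in.
M_n = T(d − a/2) = 284.4 × (28.4 − 3.755) = 7009.0 kip·in = 7009.0/12 = 584.08 kip·ft.

M_n ≈ 584 kip·ft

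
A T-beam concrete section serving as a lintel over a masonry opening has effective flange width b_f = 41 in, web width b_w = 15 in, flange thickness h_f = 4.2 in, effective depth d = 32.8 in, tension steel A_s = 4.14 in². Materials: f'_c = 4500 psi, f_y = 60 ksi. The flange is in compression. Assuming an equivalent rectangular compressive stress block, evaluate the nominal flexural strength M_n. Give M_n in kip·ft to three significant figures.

M_n ≈ 663 kip·ft

Tension: T = A_s f_y = 4.14 × 60 = 248.4 kips.
Try a within the flange: a = T/(0.85 f'_c b_f) = 248.4/(0.85 × 4.5 × 41) = 1.584 in.
Since a = 1.584 ≤ h_f = 4.2 in, the stress block lies entirely in the flange; analyse as a rectangular beam of width b_f.
M_n = T(d − a/2) = 248.4 × (32.8 − 0.792) = 7950.8 kip·in.
M_n = 7950.8/12 = 662.57 kip·ft.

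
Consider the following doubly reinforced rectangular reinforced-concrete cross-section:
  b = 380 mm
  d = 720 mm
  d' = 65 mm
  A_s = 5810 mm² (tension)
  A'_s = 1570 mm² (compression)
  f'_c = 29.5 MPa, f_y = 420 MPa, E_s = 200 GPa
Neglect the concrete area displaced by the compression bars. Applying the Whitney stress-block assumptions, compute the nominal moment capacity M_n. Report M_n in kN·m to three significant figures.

M_n ≈ 1550 kN·m

Assume both tension and compression steel yield.
Net tension couple steel: A_s − A'_s = 4240 mm².
a = (A_s − A'_s) f_y / (0.85 f'_c b) = 1780800/(0.85 × 29.5 × 380) = 186.89 mm.
c = a/β₁ = 186.89/0.839 = 222.75 mm; ε'_s = 0.003(c − d')/c = 0.0021 ≥ f_y/E_s = 0.0021, so compression steel does yield.
M_n = (A_s − A'_s) f_y (d − a/2) + A'_s f_y (d − d') = [1780800 × (720 − 93.445) + 659400 × (720 − 65)] × 10⁻⁶ = 1115.77 + 431.91 = 1547.68 kN·m.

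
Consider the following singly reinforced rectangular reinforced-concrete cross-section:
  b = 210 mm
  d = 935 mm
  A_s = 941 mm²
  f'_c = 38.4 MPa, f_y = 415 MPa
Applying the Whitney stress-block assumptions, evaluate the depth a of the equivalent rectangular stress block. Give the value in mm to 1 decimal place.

a ≈ 57.0 mm

T = A_s f_y = 941 × 415 = 390515 N = 390.515 kN.
Setting C = 0.85 f'_c a b equal to T: a = 390515/(0.85 × 38.4 × 210) = 57.0 mm.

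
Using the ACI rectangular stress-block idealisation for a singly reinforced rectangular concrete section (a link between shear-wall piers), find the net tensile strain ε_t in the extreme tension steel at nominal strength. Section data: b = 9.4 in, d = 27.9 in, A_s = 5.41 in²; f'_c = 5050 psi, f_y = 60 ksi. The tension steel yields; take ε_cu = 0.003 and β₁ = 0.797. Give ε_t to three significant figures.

ε_t ≈ 0.00529

a = A_s f_y/(0.85 f'_c b) = 8.045 in.
β₁ = 0.797, so c = a/β₁ = 8.045/0.797 = 10.094 in.
From the linear strain diagram with ε_cu = 0.003: ε_t = 0.003 (d − c)/c = 0.003 × (27.9 − 10.094)/10.094 = 0.00529.
Since ε_t ≥ 0.005, the section is tension-controlled.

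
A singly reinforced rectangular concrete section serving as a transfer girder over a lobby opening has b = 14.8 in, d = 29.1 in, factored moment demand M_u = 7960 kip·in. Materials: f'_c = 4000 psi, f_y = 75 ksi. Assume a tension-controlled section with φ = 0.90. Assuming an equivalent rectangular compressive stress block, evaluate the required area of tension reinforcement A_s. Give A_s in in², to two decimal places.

A_s ≈ 4.59 in²

M_n = M_u/φ = 7960/0.90 = 8844.44 kip·in.
From M_n = 0.85 f'_c a b (d − a/2):
a = d − √(d² − 2M_n/(0.85 f'_c b)) = 29.1 − √(29.1² − 2 × 8844.44/(0.85 × 4 × 14.8)) = 6.845 in.
A_s = 0.85 f'_c a b / f_y = 0.85 × 4 × 6.845 × 14.8 / 75 = 4.593 in².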